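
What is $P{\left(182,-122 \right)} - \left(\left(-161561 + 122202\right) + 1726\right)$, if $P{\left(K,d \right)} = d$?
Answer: $37511$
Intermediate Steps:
$P{\left(182,-122 \right)} - \left(\left(-161561 + 122202\right) + 1726\right) = -122 - \left(\left(-161561 + 122202\right) + 1726\right) = -122 - \left(-39359 + 1726\right) = -122 - -37633 = -122 + 37633 = 37511$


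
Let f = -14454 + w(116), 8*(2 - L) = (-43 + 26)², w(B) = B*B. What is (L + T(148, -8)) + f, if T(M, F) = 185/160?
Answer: -32991/32 ≈ -1031.0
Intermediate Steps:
w(B) = B²
T(M, F) = 37/32 (T(M, F) = 185*(1/160) = 37/32)
L = -273/8 (L = 2 - (-43 + 26)²/8 = 2 - ⅛*(-17)² = 2 - ⅛*289 = 2 - 289/8 = -273/8 ≈ -34.125)
f = -998 (f = -14454 + 116² = -14454 + 13456 = -998)
(L + T(148, -8)) + f = (-273/8 + 37/32) - 998 = -1055/32 - 998 = -32991/32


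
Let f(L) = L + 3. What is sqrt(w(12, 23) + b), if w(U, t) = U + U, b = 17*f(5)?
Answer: 4*sqrt(10) ≈ 12.649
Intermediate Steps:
f(L) = 3 + L
b = 136 (b = 17*(3 + 5) = 17*8 = 136)
w(U, t) = 2*U
sqrt(w(12, 23) + b) = sqrt(2*12 + 136) = sqrt(24 + 136) = sqrt(160) = 4*sqrt(10)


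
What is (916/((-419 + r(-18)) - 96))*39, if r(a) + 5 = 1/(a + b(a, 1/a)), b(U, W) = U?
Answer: -1286064/18721 ≈ -68.696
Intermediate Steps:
r(a) = -5 + 1/(2*a) (r(a) = -5 + 1/(a + a) = -5 + 1/(2*a))
(916/((-419 + r(-18)) - 96))*39 = (916/((-419 + (-5 + (1/2)/(-18))) - 96))*39 = (916/((-419 + (-5 + (1/2)*(-1/18))) - 96))*39 = (916/((-419 + (-5 - 1/36)) - 96))*39 = (916/((-419 - 181/36) - 96))*39 = (916/(-15265/36 - 96))*39 = (916/(-18721/36))*39 = (916*(-36/18721))*39 = -32976/18721*39 = -1286064/18721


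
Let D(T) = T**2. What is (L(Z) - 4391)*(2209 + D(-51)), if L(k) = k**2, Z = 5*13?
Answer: -798460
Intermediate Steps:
Z = 65
(L(Z) - 4391)*(2209 + D(-51)) = (65**2 - 4391)*(2209 + (-51)**2) = (4225 - 4391)*(2209 + 2601) = -166*4810 = -798460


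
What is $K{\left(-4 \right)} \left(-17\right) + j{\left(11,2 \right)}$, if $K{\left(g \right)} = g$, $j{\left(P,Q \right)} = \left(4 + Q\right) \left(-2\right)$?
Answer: $56$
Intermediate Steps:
$j{\left(P,Q \right)} = -8 - 2 Q$
$K{\left(-4 \right)} \left(-17\right) + j{\left(11,2 \right)} = \left(-4\right) \left(-17\right) - 12 = 68 - 12 = 56$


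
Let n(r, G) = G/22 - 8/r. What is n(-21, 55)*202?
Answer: 12221/21 ≈ 581.95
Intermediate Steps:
n(r, G) = -8/r + G/22 (n(r, G) = G*(1/22) - 8/r = G/22 - 8/r = -8/r + G/22)
n(-21, 55)*202 = (-8/(-21) + (1/22)*55)*202 = (-8*(-1/21) + 5/2)*202 = (8/21 + 5/2)*202 = (121/42)*202 = 12221/21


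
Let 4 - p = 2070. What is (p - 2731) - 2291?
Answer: -7088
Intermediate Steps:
p = -2066 (p = 4 - 1*2070 = 4 - 2070 = -2066)
(p - 2731) - 2291 = (-2066 - 2731) - 2291 = -4797 - 2291 = -7088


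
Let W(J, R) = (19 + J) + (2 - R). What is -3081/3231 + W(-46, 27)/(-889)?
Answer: -856999/957453 ≈ -0.89508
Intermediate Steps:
W(J, R) = 21 + J - R
-3081/3231 + W(-46, 27)/(-889) = -3081/3231 + (21 - 46 - 1*27)/(-889) = -3081*1/3231 + (21 - 46 - 27)*(-1/889) = -1027/1077 - 52*(-1/889) = -1027/1077 + 52/889 = -856999/957453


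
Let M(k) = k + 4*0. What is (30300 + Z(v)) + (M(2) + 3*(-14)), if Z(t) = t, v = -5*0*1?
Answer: 30260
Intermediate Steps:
v = 0 (v = 0*1 = 0)
M(k) = k (M(k) = k + 0 = k)
(30300 + Z(v)) + (M(2) + 3*(-14)) = (30300 + 0) + (2 + 3*(-14)) = 30300 + (2 - 42) = 30300 - 40 = 30260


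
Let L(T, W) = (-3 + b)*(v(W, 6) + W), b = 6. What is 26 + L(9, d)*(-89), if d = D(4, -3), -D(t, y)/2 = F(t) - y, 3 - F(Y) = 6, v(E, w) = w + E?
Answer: -1576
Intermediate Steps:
v(E, w) = E + w
F(Y) = -3 (F(Y) = 3 - 1*6 = 3 - 6 = -3)
D(t, y) = 6 + 2*y (D(t, y) = -2*(-3 - y) = 6 + 2*y)
d = 0 (d = 6 + 2*(-3) = 6 - 6 = 0)
L(T, W) = 18 + 6*W (L(T, W) = (-3 + 6)*((W + 6) + W) = 3*((6 + W) + W) = 3*(6 + 2*W) = 18 + 6*W)
26 + L(9, d)*(-89) = 26 + (18 + 6*0)*(-89) = 26 + (18 + 0)*(-89) = 26 + 18*(-89) = 26 - 1602 = -1576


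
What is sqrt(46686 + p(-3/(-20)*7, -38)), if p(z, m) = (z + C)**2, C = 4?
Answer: sqrt(18684601)/20 ≈ 216.13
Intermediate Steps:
p(z, m) = (4 + z)**2 (p(z, m) = (z + 4)**2 = (4 + z)**2)
sqrt(46686 + p(-3/(-20)*7, -38)) = sqrt(46686 + (4 - 3/(-20)*7)**2) = sqrt(46686 + (4 - 3*(-1/20)*7)**2) = sqrt(46686 + (4 + (3/20)*7)**2) = sqrt(46686 + (4 + 21/20)**2) = sqrt(46686 + (101/20)**2) = sqrt(46686 + 10201/400) = sqrt(18684601/400) = sqrt(18684601)/20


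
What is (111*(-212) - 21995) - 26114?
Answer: -71641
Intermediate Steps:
(111*(-212) - 21995) - 26114 = (-23532 - 21995) - 26114 = -45527 - 26114 = -71641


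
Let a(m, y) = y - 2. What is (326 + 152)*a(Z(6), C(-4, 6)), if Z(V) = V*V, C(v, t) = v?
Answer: -2868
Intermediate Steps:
Z(V) = V²
a(m, y) = -2 + y
(326 + 152)*a(Z(6), C(-4, 6)) = (326 + 152)*(-2 - 4) = 478*(-6) = -2868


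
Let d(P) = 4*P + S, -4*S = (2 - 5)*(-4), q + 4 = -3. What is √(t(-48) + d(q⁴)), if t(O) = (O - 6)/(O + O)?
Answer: 5*√6145/4 ≈ 97.988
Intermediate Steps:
q = -7 (q = -4 - 3 = -7)
t(O) = (-6 + O)/(2*O) (t(O) = (-6 + O)/((2*O)) = (-6 + O)*(1/(2*O)) = (-6 + O)/(2*O))
S = -3 (S = -(2 - 5)*(-4)/4 = -(-3)*(-4)/4 = -¼*12 = -3)
d(P) = -3 + 4*P (d(P) = 4*P - 3 = -3 + 4*P)
√(t(-48) + d(q⁴)) = √((½)*(-6 - 48)/(-48) + (-3 + 4*(-7)⁴)) = √((½)*(-1/48)*(-54) + (-3 + 4*2401)) = √(9/16 + (-3 + 9604)) = √(9/16 + 9601) = √(153625/16) = 5*√6145/4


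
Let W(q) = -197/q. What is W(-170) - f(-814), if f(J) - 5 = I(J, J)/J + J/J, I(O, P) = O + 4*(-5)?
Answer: -405851/69190 ≈ -5.8657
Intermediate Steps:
I(O, P) = -20 + O (I(O, P) = O - 20 = -20 + O)
f(J) = 6 + (-20 + J)/J (f(J) = 5 + ((-20 + J)/J + J/J) = 5 + ((-20 + J)/J + 1) = 5 + (1 + (-20 + J)/J) = 6 + (-20 + J)/J)
W(-170) - f(-814) = -197/(-170) - (7 - 20/(-814)) = -197*(-1/170) - (7 - 20*(-1/814)) = 197/170 - (7 + 10/407) = 197/170 - 1*2859/407 = 197/170 - 2859/407 = -405851/69190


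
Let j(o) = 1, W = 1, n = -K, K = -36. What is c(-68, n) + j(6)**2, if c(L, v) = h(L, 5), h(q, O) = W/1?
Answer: 2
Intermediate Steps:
n = 36 (n = -1*(-36) = 36)
h(q, O) = 1 (h(q, O) = 1/1 = 1*1 = 1)
c(L, v) = 1
c(-68, n) + j(6)**2 = 1 + 1**2 = 1 + 1 = 2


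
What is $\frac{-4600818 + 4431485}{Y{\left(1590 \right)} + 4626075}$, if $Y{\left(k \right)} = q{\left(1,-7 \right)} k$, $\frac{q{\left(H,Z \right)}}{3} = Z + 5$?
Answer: $- \frac{169333}{4616535} \approx -0.03668$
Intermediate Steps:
$q{\left(H,Z \right)} = 15 + 3 Z$ ($q{\left(H,Z \right)} = 3 \left(Z + 5\right) = 3 \left(5 + Z\right) = 15 + 3 Z$)
$Y{\left(k \right)} = - 6 k$ ($Y{\left(k \right)} = \left(15 + 3 \left(-7\right)\right) k = \left(15 - 21\right) k = - 6 k$)
$\frac{-4600818 + 4431485}{Y{\left(1590 \right)} + 4626075} = \frac{-4600818 + 4431485}{\left(-6\right) 1590 + 4626075} = - \frac{169333}{-9540 + 4626075} = - \frac{169333}{4616535}$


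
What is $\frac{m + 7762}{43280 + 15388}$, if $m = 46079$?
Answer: $\frac{17947}{19556} \approx 0.91772$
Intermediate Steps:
$\frac{m + 7762}{43280 + 15388} = \frac{46079 + 7762}{43280 + 15388} = \frac{53841}{58668} = 53841 \cdot \frac{1}{58668} = \frac{17947}{19556}$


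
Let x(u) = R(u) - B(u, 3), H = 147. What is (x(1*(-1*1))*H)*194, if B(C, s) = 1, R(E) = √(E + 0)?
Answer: -28518 + 28518*I ≈ -28518.0 + 28518.0*I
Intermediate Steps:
R(E) = √E
x(u) = -1 + √u (x(u) = √u - 1*1 = √u - 1 = -1 + √u)
(x(1*(-1*1))*H)*194 = ((-1 + √(1*(-1*1)))*147)*194 = ((-1 + √(1*(-1)))*147)*194 = ((-1 + √(-1))*147)*194 = ((-1 + I)*147)*194 = (-147 + 147*I)*194 = -28518 + 28518*I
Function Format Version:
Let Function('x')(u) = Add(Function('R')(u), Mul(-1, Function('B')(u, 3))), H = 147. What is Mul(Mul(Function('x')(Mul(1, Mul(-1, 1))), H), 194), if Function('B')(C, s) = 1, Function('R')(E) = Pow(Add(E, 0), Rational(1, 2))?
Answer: Add(-28518, Mul(28518, I)) ≈ Add(-28518., Mul(28518., I))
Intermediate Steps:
Function('R')(E) = Pow(E, Rational(1, 2))
Function('x')(u) = Add(-1, Pow(u, Rational(1, 2))) (Function('x')(u) = Add(Pow(u, Rational(1, 2)), Mul(-1, 1)) = Add(Pow(u, Rational(1, 2)), -1) = Add(-1, Pow(u, Rational(1, 2))))
Mul(Mul(Function('x')(Mul(1, Mul(-1, 1))), H), 194) = Mul(Mul(Add(-1, Pow(Mul(1, Mul(-1, 1)), Rational(1, 2))), 147), 194) = Mul(Mul(Add(-1, Pow(Mul(1, -1), Rational(1, 2))), 147), 194) = Mul(Mul(Add(-1, Pow(-1, Rational(1, 2))), 147), 194) = Mul(Mul(Add(-1, I), 147), 194) = Mul(Add(-147, Mul(147, I)), 194) = Add(-28518, Mul(28518, I))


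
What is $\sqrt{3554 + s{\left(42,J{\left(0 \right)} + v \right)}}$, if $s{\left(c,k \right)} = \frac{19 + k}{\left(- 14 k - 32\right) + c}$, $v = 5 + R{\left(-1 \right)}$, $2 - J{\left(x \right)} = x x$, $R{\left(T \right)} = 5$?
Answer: $\frac{3 \sqrt{9857462}}{158} \approx 59.614$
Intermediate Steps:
$J{\left(x \right)} = 2 - x^{2}$ ($J{\left(x \right)} = 2 - x x = 2 - x^{2}$)
$v = 10$ ($v = 5 + 5 = 10$)
$s{\left(c,k \right)} = \frac{19 + k}{-32 + c - 14 k}$ ($s{\left(c,k \right)} = \frac{19 + k}{\left(-32 - 14 k\right) + c} = \frac{19 + k}{-32 + c - 14 k}$)
$\sqrt{3554 + s{\left(42,J{\left(0 \right)} + v \right)}} = \sqrt{3554 + \frac{19 + \left(\left(2 - 0^{2}\right) + 10\right)}{-32 + 42 - 14 \left(\left(2 - 0^{2}\right) + 10\right)}} = \sqrt{3554 + \frac{19 + \left(\left(2 - 0\right) + 10\right)}{-32 + 42 - 14 \left(\left(2 - 0\right) + 10\right)}} = \sqrt{3554 + \frac{19 + \left(\left(2 + 0\right) + 10\right)}{-32 + 42 - 14 \left(\left(2 + 0\right) + 10\right)}} = \sqrt{3554 + \frac{19 + \left(2 + 10\right)}{-32 + 42 - 14 \left(2 + 10\right)}} = \sqrt{3554 + \frac{19 + 12}{-32 + 42 - 168}} = \sqrt{3554 + \frac{1}{-32 + 42 - 168} \cdot 31} = \sqrt{3554 + \frac{1}{-158} \cdot 31} = \sqrt{3554 - \frac{31}{158}} = \sqrt{\frac{561501}{158}} = \frac{3 \sqrt{9857462}}{158}$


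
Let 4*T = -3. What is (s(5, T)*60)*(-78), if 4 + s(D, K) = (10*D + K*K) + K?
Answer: -428805/2 ≈ -2.1440e+5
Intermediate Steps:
T = -¾ (T = (¼)*(-3) = -¾ ≈ -0.75000)
s(D, K) = -4 + K + K² + 10*D (s(D, K) = -4 + ((10*D + K*K) + K) = -4 + ((10*D + K²) + K) = -4 + ((K² + 10*D) + K) = -4 + (K + K² + 10*D) = -4 + K + K² + 10*D)
(s(5, T)*60)*(-78) = ((-4 - ¾ + (-¾)² + 10*5)*60)*(-78) = ((-4 - ¾ + 9/16 + 50)*60)*(-78) = ((733/16)*60)*(-78) = (10995/4)*(-78) = -428805/2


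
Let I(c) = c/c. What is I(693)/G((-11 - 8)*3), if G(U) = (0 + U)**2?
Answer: 1/3249 ≈ 0.00030779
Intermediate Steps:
I(c) = 1
G(U) = U**2
I(693)/G((-11 - 8)*3) = 1/((-11 - 8)*3)**2 = 1/(-19*3)**2 = 1/(-57)**2 = 1/3249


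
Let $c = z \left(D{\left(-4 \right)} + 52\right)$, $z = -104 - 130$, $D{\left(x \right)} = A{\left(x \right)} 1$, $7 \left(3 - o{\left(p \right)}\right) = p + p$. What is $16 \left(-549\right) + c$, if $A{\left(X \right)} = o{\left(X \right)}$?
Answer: $- \frac{153450}{7} \approx -21921.0$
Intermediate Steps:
$o{\left(p \right)} = 3 - \frac{2 p}{7}$ ($o{\left(p \right)} = 3 - \frac{p + p}{7} = 3 - \frac{2 p}{7}$)
$A{\left(X \right)} = 3 - \frac{2 X}{7}$
$D{\left(x \right)} = 3 - \frac{2 x}{7}$ ($D{\left(x \right)} = \left(3 - \frac{2 x}{7}\right) 1 = 3 - \frac{2 x}{7}$)
$z = -234$ ($z = -104 - 130 = -234$)
$c = - \frac{91962}{7}$ ($c = - 234 \left(\left(3 - - \frac{8}{7}\right) + 52\right) = - 234 \left(\left(3 + \frac{8}{7}\right) + 52\right) = - 234 \left(\frac{29}{7} + 52\right) = \left(-234\right) \frac{393}{7} = - \frac{91962}{7} \approx -13137.0$)
$16 \left(-549\right) + c = 16 \left(-549\right) - \frac{91962}{7} = -8784 - \frac{91962}{7} = - \frac{153450}{7}$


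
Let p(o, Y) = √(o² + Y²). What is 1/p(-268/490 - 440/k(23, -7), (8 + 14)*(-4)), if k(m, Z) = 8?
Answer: 245*√650038481/650038481 ≈ 0.0096094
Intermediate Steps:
p(o, Y) = √(Y² + o²)
1/p(-268/490 - 440/k(23, -7), (8 + 14)*(-4)) = 1/(√(((8 + 14)*(-4))² + (-268/490 - 440/8)²)) = 1/(√((22*(-4))² + (-268*1/490 - 440*⅛)²)) = 1/(√((-88)² + (-134/245 - 55)²)) = 1/(√(7744 + (-13609/245)²)) = 1/(√(7744 + 185204881/60025)) = 1/(√(650038481/60025)) = 1/(√650038481/245) = 245*√650038481/650038481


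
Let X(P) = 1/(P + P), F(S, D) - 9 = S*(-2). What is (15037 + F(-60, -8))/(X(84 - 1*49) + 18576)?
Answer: 1061620/1300321 ≈ 0.81643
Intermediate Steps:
F(S, D) = 9 - 2*S (F(S, D) = 9 + S*(-2) = 9 - 2*S)
X(P) = 1/(2*P)
(15037 + F(-60, -8))/(X(84 - 1*49) + 18576) = (15037 + (9 - 2*(-60)))/(1/(2*(84 - 1*49)) + 18576) = (15037 + (9 + 120))/(1/(2*(84 - 49)) + 18576) = (15037 + 129)/((½)/35 + 18576) = 15166/((½)*(1/35) + 18576) = 15166/(1/70 + 18576) = 15166/(1300321/70) = 15166*(70/1300321) = 1061620/1300321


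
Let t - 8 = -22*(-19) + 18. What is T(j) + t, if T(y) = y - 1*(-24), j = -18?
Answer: 450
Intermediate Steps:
t = 444 (t = 8 + (-22*(-19) + 18) = 8 + (418 + 18) = 8 + 436 = 444)
T(y) = 24 + y (T(y) = y + 24 = 24 + y)
T(j) + t = (24 - 18) + 444 = 6 + 444 = 450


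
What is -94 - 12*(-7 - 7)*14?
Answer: 2258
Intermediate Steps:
-94 - 12*(-7 - 7)*14 = -94 - 12*(-14)*14 = -94 - (-168)*14 = -94 - 1*(-2352) = -94 + 2352 = 2258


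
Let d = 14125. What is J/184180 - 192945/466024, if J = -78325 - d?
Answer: -3931026445/4291615016 ≈ -0.91598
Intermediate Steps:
J = -92450 (J = -78325 - 1*14125 = -78325 - 14125 = -92450)
J/184180 - 192945/466024 = -92450/184180 - 192945/466024 = -92450*1/184180 - 192945*1/466024 = -9245/18418 - 192945/466024 = -3931026445/4291615016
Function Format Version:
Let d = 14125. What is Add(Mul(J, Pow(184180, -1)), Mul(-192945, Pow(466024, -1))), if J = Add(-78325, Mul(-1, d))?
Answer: Rational(-3931026445, 4291615016) ≈ -0.91598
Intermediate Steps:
J = -92450 (J = Add(-78325, Mul(-1, 14125)) = Add(-78325, -14125) = -92450)
Add(Mul(J, Pow(184180, -1)), Mul(-192945, Pow(466024, -1))) = Add(Mul(-92450, Pow(184180, -1)), Mul(-192945, Pow(466024, -1))) = Add(Mul(-92450, Rational(1, 184180)), Mul(-192945, Rational(1, 466024))) = Add(Rational(-9245, 18418), Rational(-192945, 466024)) = Rational(-3931026445, 4291615016)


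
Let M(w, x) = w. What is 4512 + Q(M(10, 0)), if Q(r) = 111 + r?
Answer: 4633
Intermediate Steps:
4512 + Q(M(10, 0)) = 4512 + (111 + 10) = 4512 + 121 = 4633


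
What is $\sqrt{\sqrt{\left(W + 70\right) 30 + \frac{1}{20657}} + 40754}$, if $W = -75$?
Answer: $\frac{\sqrt{17390206543346 + 20657 i \sqrt{64006726693}}}{20657} \approx 201.88 + 0.030334 i$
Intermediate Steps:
$\sqrt{\sqrt{\left(W + 70\right) 30 + \frac{1}{20657}} + 40754} = \sqrt{\sqrt{\left(-75 + 70\right) 30 + \frac{1}{20657}} + 40754} = \sqrt{\sqrt{\left(-5\right) 30 + \frac{1}{20657}} + 40754} = \sqrt{\sqrt{-150 + \frac{1}{20657}} + 40754} = \sqrt{\sqrt{- \frac{3098549}{20657}} + 40754} = \sqrt{\frac{i \sqrt{64006726693}}{20657} + 40754} = \sqrt{40754 + \frac{i \sqrt{64006726693}}{20657}}$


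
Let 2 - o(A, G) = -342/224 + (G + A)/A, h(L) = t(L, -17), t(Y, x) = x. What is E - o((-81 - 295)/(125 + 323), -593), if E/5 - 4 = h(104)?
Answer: 3363835/5264 ≈ 639.03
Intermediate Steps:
h(L) = -17
E = -65 (E = 20 + 5*(-17) = 20 - 85 = -65)
o(A, G) = 395/112 - (A + G)/A (o(A, G) = 2 - (-342/224 + (G + A)/A) = 2 - (-342*1/224 + (A + G)/A) = 2 - (-171/112 + (A + G)/A) = 2 + (171/112 - (A + G)/A) = 395/112 - (A + G)/A)
E - o((-81 - 295)/(125 + 323), -593) = -65 - (283/112 - 1*(-593)/(-81 - 295)/(125 + 323)) = -65 - (283/112 - 1*(-593)/(-376/448)) = -65 - (283/112 - 1*(-593)/(-376*1/448)) = -65 - (283/112 - 1*(-593)/(-47/56)) = -65 - (283/112 - 1*(-593)*(-56/47)) = -65 - (283/112 - 33208/47) = -65 - 1*(-3705995/5264) = -65 + 3705995/5264 = 3363835/5264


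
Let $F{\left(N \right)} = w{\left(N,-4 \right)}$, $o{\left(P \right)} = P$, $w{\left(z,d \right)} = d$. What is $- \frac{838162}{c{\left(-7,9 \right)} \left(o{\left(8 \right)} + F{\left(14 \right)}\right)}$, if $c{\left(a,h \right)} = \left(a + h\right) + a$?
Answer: $\frac{419081}{10} \approx 41908.0$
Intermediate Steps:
$F{\left(N \right)} = -4$
$c{\left(a,h \right)} = h + 2 a$
$- \frac{838162}{c{\left(-7,9 \right)} \left(o{\left(8 \right)} + F{\left(14 \right)}\right)} = - \frac{838162}{\left(9 + 2 \left(-7\right)\right) \left(8 - 4\right)} = - \frac{838162}{\left(9 - 14\right) 4} = - \frac{838162}{\left(-5\right) 4} = - \frac{838162}{-20} = \left(-838162\right) \left(- \frac{1}{20}\right) = \frac{419081}{10}$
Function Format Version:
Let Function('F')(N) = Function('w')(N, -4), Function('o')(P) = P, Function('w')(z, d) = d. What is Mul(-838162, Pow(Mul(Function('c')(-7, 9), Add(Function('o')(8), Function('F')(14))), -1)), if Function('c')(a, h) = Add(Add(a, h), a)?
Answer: Rational(419081, 10) ≈ 41908.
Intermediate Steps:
Function('F')(N) = -4
Function('c')(a, h) = Add(h, Mul(2, a))
Mul(-838162, Pow(Mul(Function('c')(-7, 9), Add(Function('o')(8), Function('F')(14))), -1)) = Mul(-838162, Pow(Mul(Add(9, Mul(2, -7)), Add(8, -4)), -1)) = Mul(-838162, Pow(Mul(Add(9, -14), 4), -1)) = Mul(-838162, Pow(Mul(-5, 4), -1)) = Mul(-838162, Pow(-20, -1)) = Mul(-838162, Rational(-1, 20)) = Rational(419081, 10)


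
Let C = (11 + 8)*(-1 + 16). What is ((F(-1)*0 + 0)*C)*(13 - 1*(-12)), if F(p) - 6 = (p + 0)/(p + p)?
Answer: 0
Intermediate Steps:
C = 285 (C = 19*15 = 285)
F(p) = 13/2 (F(p) = 6 + (p + 0)/(p + p) = 6 + p/((2*p)) = 6 + p*(1/(2*p)) = 6 + 1/2 = 13/2)
((F(-1)*0 + 0)*C)*(13 - 1*(-12)) = (((13/2)*0 + 0)*285)*(13 - 1*(-12)) = ((0 + 0)*285)*(13 + 12) = (0*285)*25 = 0*25 = 0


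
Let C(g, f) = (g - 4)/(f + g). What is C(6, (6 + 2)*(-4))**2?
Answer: 1/169 ≈ 0.0059172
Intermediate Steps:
C(g, f) = (-4 + g)/(f + g)
C(6, (6 + 2)*(-4))**2 = ((-4 + 6)/((6 + 2)*(-4) + 6))**2 = (2/(8*(-4) + 6))**2 = (2/(-32 + 6))**2 = (2/(-26))**2 = (-1/26*2)**2 = (-1/13)**2 = 1/169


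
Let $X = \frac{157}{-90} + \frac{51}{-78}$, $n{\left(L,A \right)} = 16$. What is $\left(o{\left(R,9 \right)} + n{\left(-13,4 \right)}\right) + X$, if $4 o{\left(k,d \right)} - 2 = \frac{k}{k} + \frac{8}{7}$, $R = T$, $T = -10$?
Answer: $\frac{239761}{16380} \approx 14.637$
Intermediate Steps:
$R = -10$
$X = - \frac{1403}{585}$ ($X = 157 \left(- \frac{1}{90}\right) + 51 \left(- \frac{1}{78}\right) = - \frac{157}{90} - \frac{17}{26} = - \frac{1403}{585} \approx -2.3983$)
$o{\left(k,d \right)} = \frac{29}{28}$ ($o{\left(k,d \right)} = \frac{1}{2} + \frac{\frac{k}{k} + \frac{8}{7}}{4} = \frac{1}{2} + \frac{1 + 8 \cdot \frac{1}{7}}{4} = \frac{1}{2} + \frac{1 + \frac{8}{7}}{4} = \frac{1}{2} + \frac{1}{4} \cdot \frac{15}{7} = \frac{1}{2} + \frac{15}{28} = \frac{29}{28}$)
$\left(o{\left(R,9 \right)} + n{\left(-13,4 \right)}\right) + X = \left(\frac{29}{28} + 16\right) - \frac{1403}{585} = \frac{477}{28} - \frac{1403}{585} = \frac{239761}{16380}$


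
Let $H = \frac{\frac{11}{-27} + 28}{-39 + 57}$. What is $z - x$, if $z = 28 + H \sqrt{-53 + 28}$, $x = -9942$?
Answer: $9970 + \frac{3725 i}{486} \approx 9970.0 + 7.6646 i$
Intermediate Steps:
$H = \frac{745}{486}$ ($H = \frac{11 \left(- \frac{1}{27}\right) + 28}{18} = \left(- \frac{11}{27} + 28\right) \frac{1}{18} = \frac{745}{27} \cdot \frac{1}{18} = \frac{745}{486} \approx 1.5329$)
$z = 28 + \frac{3725 i}{486}$ ($z = 28 + \frac{745 \sqrt{-53 + 28}}{486} = 28 + \frac{745 \sqrt{-25}}{486} = 28 + \frac{745 \cdot 5 i}{486} = 28 + \frac{3725 i}{486} \approx 28.0 + 7.6646 i$)
$z - x = \left(28 + \frac{3725 i}{486}\right) - -9942 = \left(28 + \frac{3725 i}{486}\right) + 9942 = 9970 + \frac{3725 i}{486}$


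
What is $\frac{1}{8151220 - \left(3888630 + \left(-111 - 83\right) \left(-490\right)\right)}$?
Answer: $\frac{1}{4167530} \approx 2.3995 \cdot 10^{-7}$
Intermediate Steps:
$\frac{1}{8151220 - \left(3888630 + \left(-111 - 83\right) \left(-490\right)\right)} = \frac{1}{8151220 - \left(3888630 - -95060\right)} = \frac{1}{8151220 - 3983690} = \frac{1}{4167530}$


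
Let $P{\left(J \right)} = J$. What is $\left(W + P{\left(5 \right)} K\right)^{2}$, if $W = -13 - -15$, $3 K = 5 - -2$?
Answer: $\frac{1681}{9} \approx 186.78$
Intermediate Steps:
$K = \frac{7}{3}$ ($K = \frac{5 - -2}{3} = \frac{5 + 2}{3} = \frac{1}{3} \cdot 7 = \frac{7}{3} \approx 2.3333$)
$W = 2$ ($W = -13 + 15 = 2$)
$\left(W + P{\left(5 \right)} K\right)^{2} = \left(2 + 5 \cdot \frac{7}{3}\right)^{2} = \left(2 + \frac{35}{3}\right)^{2} = \left(\frac{41}{3}\right)^{2} = \frac{1681}{9}$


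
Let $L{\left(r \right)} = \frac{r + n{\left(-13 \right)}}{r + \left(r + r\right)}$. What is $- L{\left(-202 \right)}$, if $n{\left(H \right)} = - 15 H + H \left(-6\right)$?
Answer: $\frac{71}{606} \approx 0.11716$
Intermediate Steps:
$n{\left(H \right)} = - 21 H$ ($n{\left(H \right)} = - 15 H - 6 H = - 21 H$)
$L{\left(r \right)} = \frac{273 + r}{3 r}$ ($L{\left(r \right)} = \frac{r - -273}{r + \left(r + r\right)} = \frac{r + 273}{r + 2 r} = \frac{273 + r}{3 r}$)
$- L{\left(-202 \right)} = - \frac{273 - 202}{3 \left(-202\right)} = - \frac{\left(-1\right) 71}{3 \cdot 202} = \left(-1\right) \left(- \frac{71}{606}\right) = \frac{71}{606}$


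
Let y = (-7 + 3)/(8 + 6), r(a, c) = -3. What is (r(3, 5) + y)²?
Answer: 529/49 ≈ 10.796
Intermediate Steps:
y = -2/7 (y = -4/14 = -4*1/14 = -2/7 ≈ -0.28571)
(r(3, 5) + y)² = (-3 - 2/7)² = (-23/7)² = 529/49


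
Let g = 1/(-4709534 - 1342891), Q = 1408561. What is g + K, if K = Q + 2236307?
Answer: 22060290204899/6052425 ≈ 3.6449e+6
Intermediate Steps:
K = 3644868 (K = 1408561 + 2236307 = 3644868)
g = -1/6052425 (g = 1/(-6052425) = -1/6052425 ≈ -1.6522e-7)
g + K = -1/6052425 + 3644868 = 22060290204899/6052425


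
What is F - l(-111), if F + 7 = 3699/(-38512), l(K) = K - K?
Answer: -273283/38512 ≈ -7.0960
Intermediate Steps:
l(K) = 0
F = -273283/38512 (F = -7 + 3699/(-38512) = -7 + 3699*(-1/38512) = -7 - 3699/38512 = -273283/38512 ≈ -7.0960)
F - l(-111) = -273283/38512 - 1*0 = -273283/38512 + 0 = -273283/38512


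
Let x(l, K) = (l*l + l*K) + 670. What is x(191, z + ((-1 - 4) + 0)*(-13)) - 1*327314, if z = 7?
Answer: -276411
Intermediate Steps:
x(l, K) = 670 + l**2 + K*l (x(l, K) = (l**2 + K*l) + 670 = 670 + l**2 + K*l)
x(191, z + ((-1 - 4) + 0)*(-13)) - 1*327314 = (670 + 191**2 + (7 + ((-1 - 4) + 0)*(-13))*191) - 1*327314 = (670 + 36481 + (7 + (-5 + 0)*(-13))*191) - 327314 = (670 + 36481 + (7 - 5*(-13))*191) - 327314 = (670 + 36481 + (7 + 65)*191) - 327314 = (670 + 36481 + 72*191) - 327314 = (670 + 36481 + 13752) - 327314 = 50903 - 327314 = -276411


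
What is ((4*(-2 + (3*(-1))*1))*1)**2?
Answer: 400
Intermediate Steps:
((4*(-2 + (3*(-1))*1))*1)**2 = ((4*(-2 - 3*1))*1)**2 = ((4*(-2 - 3))*1)**2 = ((4*(-5))*1)**2 = (-20*1)**2 = (-20)**2 = 400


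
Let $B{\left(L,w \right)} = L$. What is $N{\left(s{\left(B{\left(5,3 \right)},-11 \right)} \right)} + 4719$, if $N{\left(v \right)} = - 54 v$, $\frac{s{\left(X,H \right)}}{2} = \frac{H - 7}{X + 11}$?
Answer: $\frac{9681}{2} \approx 4840.5$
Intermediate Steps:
$s{\left(X,H \right)} = \frac{2 \left(-7 + H\right)}{11 + X}$ ($s{\left(X,H \right)} = 2 \frac{H - 7}{X + 11} = 2 \frac{-7 + H}{11 + X} = \frac{2 \left(-7 + H\right)}{11 + X}$)
$N{\left(s{\left(B{\left(5,3 \right)},-11 \right)} \right)} + 4719 = - 54 \frac{2 \left(-7 - 11\right)}{11 + 5} + 4719 = - 54 \cdot 2 \cdot \frac{1}{16} \left(-18\right) + 4719 = \left(-54\right) \left(- \frac{9}{4}\right) + 4719 = \frac{243}{2} + 4719 = \frac{9681}{2}$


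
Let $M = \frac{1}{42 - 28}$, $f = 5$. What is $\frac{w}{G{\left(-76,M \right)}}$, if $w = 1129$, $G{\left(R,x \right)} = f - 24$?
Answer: $- \frac{1129}{19} \approx -59.421$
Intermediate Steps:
$M = \frac{1}{14} \approx 0.071429$
$G{\left(R,x \right)} = -19$ ($G{\left(R,x \right)} = 5 - 24 = -19$)
$\frac{w}{G{\left(-76,M \right)}} = \frac{1129}{-19} = 1129 \left(- \frac{1}{19}\right) = - \frac{1129}{19}$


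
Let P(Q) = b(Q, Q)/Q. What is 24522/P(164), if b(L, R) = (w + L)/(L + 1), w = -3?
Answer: 663565320/161 ≈ 4.1215e+6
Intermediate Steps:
b(L, R) = (-3 + L)/(1 + L) (b(L, R) = (-3 + L)/(L + 1) = (-3 + L)/(1 + L))
P(Q) = (-3 + Q)/(Q*(1 + Q)) (P(Q) = ((-3 + Q)/(1 + Q))/Q = (-3 + Q)/(Q*(1 + Q)))
24522/P(164) = 24522/(((-3 + 164)/(164*(1 + 164)))) = 24522/(((1/164)*161/165)) = 24522/(((1/164)*(1/165)*161)) = 24522/(161/27060) = 24522*(27060/161) = 663565320/161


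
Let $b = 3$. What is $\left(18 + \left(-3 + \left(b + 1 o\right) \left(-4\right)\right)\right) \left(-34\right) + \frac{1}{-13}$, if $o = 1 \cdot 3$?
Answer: $\frac{3977}{13} \approx 305.92$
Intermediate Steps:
$o = 3$
$\left(18 + \left(-3 + \left(b + 1 o\right) \left(-4\right)\right)\right) \left(-34\right) + \frac{1}{-13} = \left(18 + \left(-3 + \left(3 + 1 \cdot 3\right) \left(-4\right)\right)\right) \left(-34\right) + \frac{1}{-13} = \left(18 + \left(-3 + \left(3 + 3\right) \left(-4\right)\right)\right) \left(-34\right) - \frac{1}{13} = \left(18 + \left(-3 + 6 \left(-4\right)\right)\right) \left(-34\right) - \frac{1}{13} = \left(18 - 27\right) \left(-34\right) - \frac{1}{13} = \left(-9\right) \left(-34\right) - \frac{1}{13} = 306 - \frac{1}{13} = \frac{3977}{13}$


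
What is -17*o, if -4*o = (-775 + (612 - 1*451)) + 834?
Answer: 935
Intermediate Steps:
o = -55 (o = -((-775 + (612 - 1*451)) + 834)/4 = -((-775 + (612 - 451)) + 834)/4 = -((-775 + 161) + 834)/4 = -(-614 + 834)/4 = -¼*220 = -55)
-17*o = -17*(-55) = 935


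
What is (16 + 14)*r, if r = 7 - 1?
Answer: 180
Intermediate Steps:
r = 6
(16 + 14)*r = (16 + 14)*6 = 30*6 = 180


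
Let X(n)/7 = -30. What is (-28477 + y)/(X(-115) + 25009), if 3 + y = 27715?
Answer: -765/24799 ≈ -0.030848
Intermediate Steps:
y = 27712 (y = -3 + 27715 = 27712)
X(n) = -210 (X(n) = 7*(-30) = -210)
(-28477 + y)/(X(-115) + 25009) = (-28477 + 27712)/(-210 + 25009) = -765/24799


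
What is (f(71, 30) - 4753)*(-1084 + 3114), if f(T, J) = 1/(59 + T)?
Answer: -125431467/13 ≈ -9.6486e+6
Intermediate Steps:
(f(71, 30) - 4753)*(-1084 + 3114) = (1/(59 + 71) - 4753)*(-1084 + 3114) = (1/130 - 4753)*2030 = -617889/130*2030 = -125431467/13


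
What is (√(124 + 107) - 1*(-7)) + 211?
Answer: 218 + √231 ≈ 233.20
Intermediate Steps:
(√(124 + 107) - 1*(-7)) + 211 = (√231 + 7) + 211 = (7 + √231) + 211 = 218 + √231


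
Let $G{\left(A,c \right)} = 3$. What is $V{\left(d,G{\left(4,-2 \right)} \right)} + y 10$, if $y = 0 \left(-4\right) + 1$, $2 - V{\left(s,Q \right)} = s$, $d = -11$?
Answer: $23$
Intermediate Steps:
$V{\left(s,Q \right)} = 2 - s$
$y = 1$ ($y = 0 + 1 = 1$)
$V{\left(d,G{\left(4,-2 \right)} \right)} + y 10 = \left(2 - -11\right) + 1 \cdot 10 = \left(2 + 11\right) + 10 = 13 + 10 = 23$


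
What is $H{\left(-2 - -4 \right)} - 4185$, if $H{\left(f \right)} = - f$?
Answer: $-4187$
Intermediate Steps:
$H{\left(-2 - -4 \right)} - 4185 = - (-2 - -4) - 4185 = - (-2 + 4) - 4185 = \left(-1\right) 2 - 4185 = -2 - 4185 = -4187$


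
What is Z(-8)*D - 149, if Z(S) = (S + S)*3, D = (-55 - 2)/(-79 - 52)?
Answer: -22255/131 ≈ -169.89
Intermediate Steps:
D = 57/131 (D = -57/(-131) = -57*(-1/131) = 57/131 ≈ 0.43511)
Z(S) = 6*S (Z(S) = (2*S)*3 = 6*S)
Z(-8)*D - 149 = (6*(-8))*(57/131) - 149 = -48*57/131 - 149 = -2736/131 - 149 = -22255/131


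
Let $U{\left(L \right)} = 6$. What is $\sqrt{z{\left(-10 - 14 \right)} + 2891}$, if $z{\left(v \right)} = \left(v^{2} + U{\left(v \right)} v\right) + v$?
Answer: $\sqrt{3299} \approx 57.437$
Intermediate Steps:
$z{\left(v \right)} = v^{2} + 7 v$ ($z{\left(v \right)} = \left(v^{2} + 6 v\right) + v = v^{2} + 7 v$)
$\sqrt{z{\left(-10 - 14 \right)} + 2891} = \sqrt{\left(-10 - 14\right) \left(7 - 24\right) + 2891} = \sqrt{- 24 \left(7 - 24\right) + 2891} = \sqrt{\left(-24\right) \left(-17\right) + 2891} = \sqrt{408 + 2891} = \sqrt{3299}$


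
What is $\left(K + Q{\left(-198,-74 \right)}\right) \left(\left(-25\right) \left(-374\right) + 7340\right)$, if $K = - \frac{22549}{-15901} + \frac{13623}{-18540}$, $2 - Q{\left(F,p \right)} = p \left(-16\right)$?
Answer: $- \frac{193747270933889}{9826818} \approx -1.9716 \cdot 10^{7}$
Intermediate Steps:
$Q{\left(F,p \right)} = 2 + 16 p$ ($Q{\left(F,p \right)} = 2 - p \left(-16\right) = 2 - - 16 p = 2 + 16 p$)
$K = \frac{67146379}{98268180}$ ($K = \left(-22549\right) \left(- \frac{1}{15901}\right) + 13623 \left(- \frac{1}{18540}\right) = \frac{22549}{15901} - \frac{4541}{6180} = \frac{67146379}{98268180} \approx 0.6833$)
$\left(K + Q{\left(-198,-74 \right)}\right) \left(\left(-25\right) \left(-374\right) + 7340\right) = \left(\frac{67146379}{98268180} + \left(2 + 16 \left(-74\right)\right)\right) \left(\left(-25\right) \left(-374\right) + 7340\right) = \left(\frac{67146379}{98268180} + \left(2 - 1184\right)\right) \left(9350 + 7340\right) = \left(\frac{67146379}{98268180} - 1182\right) 16690 = \left(- \frac{116085842381}{98268180}\right) 16690 = - \frac{193747270933889}{9826818}$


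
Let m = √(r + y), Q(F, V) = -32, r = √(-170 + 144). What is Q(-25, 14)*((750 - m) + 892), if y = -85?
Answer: -52544 + 32*√(-85 + I*√26) ≈ -52535.0 + 295.16*I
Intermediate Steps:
r = I*√26 (r = √(-26) = I*√26 ≈ 5.099*I)
m = √(-85 + I*√26) (m = √(I*√26 - 85) = √(-85 + I*√26) ≈ 0.27641 + 9.2237*I)
Q(-25, 14)*((750 - m) + 892) = -32*((750 - √(-85 + I*√26)) + 892) = -32*(1642 - √(-85 + I*√26)) = -52544 + 32*√(-85 + I*√26)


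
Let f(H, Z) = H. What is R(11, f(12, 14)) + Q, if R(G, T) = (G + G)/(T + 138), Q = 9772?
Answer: 732911/75 ≈ 9772.1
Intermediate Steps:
R(G, T) = 2*G/(138 + T) (R(G, T) = (2*G)/(138 + T) = 2*G/(138 + T))
R(11, f(12, 14)) + Q = 2*11/(138 + 12) + 9772 = 2*11/150 + 9772 = 2*11*(1/150) + 9772 = 11/75 + 9772 = 732911/75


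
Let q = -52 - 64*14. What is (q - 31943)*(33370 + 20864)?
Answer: -1783810494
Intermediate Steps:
q = -948 (q = -52 - 896 = -948)
(q - 31943)*(33370 + 20864) = (-948 - 31943)*(33370 + 20864) = -32891*54234 = -1783810494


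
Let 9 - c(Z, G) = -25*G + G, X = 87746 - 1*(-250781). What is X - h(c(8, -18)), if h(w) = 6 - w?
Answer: 338098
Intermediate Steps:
X = 338527 (X = 87746 + 250781 = 338527)
c(Z, G) = 9 + 24*G (c(Z, G) = 9 - (-25*G + G) = 9 - (-24)*G = 9 + 24*G)
X - h(c(8, -18)) = 338527 - (6 - (9 + 24*(-18))) = 338527 - (6 - (9 - 432)) = 338527 - (6 - 1*(-423)) = 338527 - (6 + 423) = 338527 - 1*429 = 338527 - 429 = 338098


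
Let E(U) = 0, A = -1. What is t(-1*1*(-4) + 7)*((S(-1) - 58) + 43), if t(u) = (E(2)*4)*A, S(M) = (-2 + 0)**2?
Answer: 0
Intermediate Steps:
S(M) = 4 (S(M) = (-2)**2 = 4)
t(u) = 0 (t(u) = (0*4)*(-1) = 0*(-1) = 0)
t(-1*1*(-4) + 7)*((S(-1) - 58) + 43) = 0*((4 - 58) + 43) = 0*(-54 + 43) = 0*(-11) = 0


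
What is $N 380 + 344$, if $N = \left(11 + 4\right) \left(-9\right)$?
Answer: $-50956$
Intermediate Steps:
$N = -135$ ($N = 15 \left(-9\right) = -135$)
$N 380 + 344 = \left(-135\right) 380 + 344 = -51300 + 344 = -50956$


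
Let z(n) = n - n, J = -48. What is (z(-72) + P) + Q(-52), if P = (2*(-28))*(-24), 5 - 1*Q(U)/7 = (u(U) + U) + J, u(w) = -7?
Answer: 2128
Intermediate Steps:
z(n) = 0
Q(U) = 420 - 7*U (Q(U) = 35 - 7*((-7 + U) - 48) = 35 - 7*(-55 + U) = 35 + (385 - 7*U) = 420 - 7*U)
P = 1344 (P = -56*(-24) = 1344)
(z(-72) + P) + Q(-52) = (0 + 1344) + (420 - 7*(-52)) = 1344 + (420 + 364) = 1344 + 784 = 2128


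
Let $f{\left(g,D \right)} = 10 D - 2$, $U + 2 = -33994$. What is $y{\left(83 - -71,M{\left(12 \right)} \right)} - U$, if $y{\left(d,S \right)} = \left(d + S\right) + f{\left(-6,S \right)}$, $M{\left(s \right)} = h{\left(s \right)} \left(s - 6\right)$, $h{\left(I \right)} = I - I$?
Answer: $34148$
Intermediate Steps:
$U = -33996$ ($U = -2 - 33994 = -33996$)
$f{\left(g,D \right)} = -2 + 10 D$
$h{\left(I \right)} = 0$
$M{\left(s \right)} = 0$ ($M{\left(s \right)} = 0 \left(s - 6\right) = 0 \left(-6 + s\right) = 0$)
$y{\left(d,S \right)} = -2 + d + 11 S$ ($y{\left(d,S \right)} = \left(d + S\right) + \left(-2 + 10 S\right) = \left(S + d\right) + \left(-2 + 10 S\right) = -2 + d + 11 S$)
$y{\left(83 - -71,M{\left(12 \right)} \right)} - U = \left(-2 + \left(83 - -71\right) + 11 \cdot 0\right) - -33996 = \left(-2 + \left(83 + 71\right) + 0\right) + 33996 = \left(-2 + 154 + 0\right) + 33996 = 152 + 33996 = 34148$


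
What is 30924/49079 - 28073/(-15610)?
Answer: 1860518407/766123190 ≈ 2.4285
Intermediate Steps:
30924/49079 - 28073/(-15610) = 30924*(1/49079) - 28073*(-1/15610) = 30924/49079 + 28073/15610 = 1860518407/766123190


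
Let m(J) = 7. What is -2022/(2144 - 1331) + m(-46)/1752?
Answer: -1178951/474792 ≈ -2.4831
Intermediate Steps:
-2022/(2144 - 1331) + m(-46)/1752 = -2022/(2144 - 1331) + 7/1752 = -2022/813 + 7*(1/1752) = -2022*1/813 + 7/1752 = -674/271 + 7/1752 = -1178951/474792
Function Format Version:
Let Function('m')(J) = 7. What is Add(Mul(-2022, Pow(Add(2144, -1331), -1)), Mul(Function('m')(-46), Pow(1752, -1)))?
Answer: Rational(-1178951, 474792) ≈ -2.4831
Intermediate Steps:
Add(Mul(-2022, Pow(Add(2144, -1331), -1)), Mul(Function('m')(-46), Pow(1752, -1))) = Add(Mul(-2022, Pow(Add(2144, -1331), -1)), Mul(7, Pow(1752, -1))) = Add(Mul(-2022, Pow(813, -1)), Mul(7, Rational(1, 1752))) = Add(Mul(-2022, Rational(1, 813)), Rational(7, 1752)) = Add(Rational(-674, 271), Rational(7, 1752)) = Rational(-1178951, 474792)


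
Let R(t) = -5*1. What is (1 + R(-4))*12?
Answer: -48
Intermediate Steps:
R(t) = -5
(1 + R(-4))*12 = (1 - 5)*12 = -4*12 = -48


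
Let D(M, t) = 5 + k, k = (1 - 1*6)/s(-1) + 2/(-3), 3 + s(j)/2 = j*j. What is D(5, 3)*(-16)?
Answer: -268/3 ≈ -89.333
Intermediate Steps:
s(j) = -6 + 2*j² (s(j) = -6 + 2*(j*j) = -6 + 2*j²)
k = 7/12 (k = (1 - 1*6)/(-6 + 2*(-1)²) + 2/(-3) = (1 - 6)/(-6 + 2*1) + 2*(-⅓) = -5/(-6 + 2) - ⅔ = -5/(-4) - ⅔ = -5*(-¼) - ⅔ = 5/4 - ⅔ = 7/12 ≈ 0.58333)
D(M, t) = 67/12 (D(M, t) = 5 + 7/12 = 67/12)
D(5, 3)*(-16) = (67/12)*(-16) = -268/3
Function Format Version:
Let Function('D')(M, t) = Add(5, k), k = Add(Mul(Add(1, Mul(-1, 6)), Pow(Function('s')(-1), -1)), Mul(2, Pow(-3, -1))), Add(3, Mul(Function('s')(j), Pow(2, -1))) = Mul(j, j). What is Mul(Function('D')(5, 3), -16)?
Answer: Rational(-268, 3) ≈ -89.333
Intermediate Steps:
Function('s')(j) = Add(-6, Mul(2, Pow(j, 2))) (Function('s')(j) = Add(-6, Mul(2, Mul(j, j))) = Add(-6, Mul(2, Pow(j, 2))))
k = Rational(7, 12) (k = Add(Mul(Add(1, Mul(-1, 6)), Pow(Add(-6, Mul(2, Pow(-1, 2))), -1)), Mul(2, Pow(-3, -1))) = Add(Mul(Add(1, -6), Pow(Add(-6, Mul(2, 1)), -1)), Mul(2, Rational(-1, 3))) = Add(Mul(-5, Pow(Add(-6, 2), -1)), Rational(-2, 3)) = Add(Mul(-5, Pow(-4, -1)), Rational(-2, 3)) = Add(Mul(-5, Rational(-1, 4)), Rational(-2, 3)) = Add(Rational(5, 4), Rational(-2, 3)) = Rational(7, 12) ≈ 0.58333)
Function('D')(M, t) = Rational(67, 12) (Function('D')(M, t) = Add(5, Rational(7, 12)) = Rational(67, 12))
Mul(Function('D')(5, 3), -16) = Mul(Rational(67, 12), -16) = Rational(-268, 3)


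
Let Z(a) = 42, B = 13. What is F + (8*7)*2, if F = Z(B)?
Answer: 154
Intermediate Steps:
F = 42
F + (8*7)*2 = 42 + (8*7)*2 = 42 + 56*2 = 42 + 112 = 154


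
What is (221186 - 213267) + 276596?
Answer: 284515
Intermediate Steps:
(221186 - 213267) + 276596 = 7919 + 276596 = 284515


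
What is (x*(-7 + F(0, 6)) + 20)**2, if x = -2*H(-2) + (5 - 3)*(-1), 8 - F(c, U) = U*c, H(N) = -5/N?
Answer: 169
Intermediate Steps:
F(c, U) = 8 - U*c
x = -7 (x = -(-10)/(-2) + (5 - 3)*(-1) = -(-10)*(-1)/2 + 2*(-1) = -2*5/2 - 2 = -5 - 2 = -7)
(x*(-7 + F(0, 6)) + 20)**2 = (-7*(-7 + (8 - 1*6*0)) + 20)**2 = (-7*(-7 + (8 + 0)) + 20)**2 = (-7*(-7 + 8) + 20)**2 = (-7*1 + 20)**2 = (-7 + 20)**2 = 13**2 = 169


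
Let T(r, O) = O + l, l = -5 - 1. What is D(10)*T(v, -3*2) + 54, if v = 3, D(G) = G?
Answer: -66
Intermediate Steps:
l = -6
T(r, O) = -6 + O (T(r, O) = O - 6 = -6 + O)
D(10)*T(v, -3*2) + 54 = 10*(-6 - 3*2) + 54 = 10*(-6 - 6) + 54 = 10*(-12) + 54 = -120 + 54 = -66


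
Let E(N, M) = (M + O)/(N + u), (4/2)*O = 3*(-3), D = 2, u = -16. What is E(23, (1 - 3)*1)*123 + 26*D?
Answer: -871/14 ≈ -62.214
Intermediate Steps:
O = -9/2 (O = (3*(-3))/2 = (½)*(-9) = -9/2 ≈ -4.5000)
E(N, M) = (-9/2 + M)/(-16 + N) (E(N, M) = (M - 9/2)/(N - 16) = (-9/2 + M)/(-16 + N))
E(23, (1 - 3)*1)*123 + 26*D = ((-9/2 + (1 - 3)*1)/(-16 + 23))*123 + 26*2 = ((-9/2 - 2*1)/7)*123 + 52 = ((-9/2 - 2)/7)*123 + 52 = ((⅐)*(-13/2))*123 + 52 = -13/14*123 + 52 = -1599/14 + 52 = -871/14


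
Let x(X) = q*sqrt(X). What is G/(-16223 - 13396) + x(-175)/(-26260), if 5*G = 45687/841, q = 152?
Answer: -15229/41515965 - 38*I*sqrt(7)/1313 ≈ -0.00036682 - 0.076572*I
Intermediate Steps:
G = 45687/4205 (G = (45687/841)/5 = (45687*(1/841))/5 = (1/5)*(45687/841) = 45687/4205 ≈ 10.865)
x(X) = 152*sqrt(X)
G/(-16223 - 13396) + x(-175)/(-26260) = 45687/(4205*(-16223 - 13396)) + (152*sqrt(-175))/(-26260) = (45687/4205)/(-29619) + (152*(5*I*sqrt(7)))*(-1/26260) = (45687/4205)*(-1/29619) + (760*I*sqrt(7))*(-1/26260) = -15229/41515965 - 38*I*sqrt(7)/1313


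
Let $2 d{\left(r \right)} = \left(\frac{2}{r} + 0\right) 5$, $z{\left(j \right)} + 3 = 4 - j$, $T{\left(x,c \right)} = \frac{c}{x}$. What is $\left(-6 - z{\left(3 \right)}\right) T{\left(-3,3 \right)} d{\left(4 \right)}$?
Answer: $5$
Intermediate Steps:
$z{\left(j \right)} = 1 - j$ ($z{\left(j \right)} = -3 - \left(-4 + j\right) = 1 - j$)
$d{\left(r \right)} = \frac{5}{r}$ ($d{\left(r \right)} = \frac{\left(\frac{2}{r} + 0\right) 5}{2} = \frac{\frac{2}{r} 5}{2} = \frac{10 \frac{1}{r}}{2} = \frac{5}{r}$)
$\left(-6 - z{\left(3 \right)}\right) T{\left(-3,3 \right)} d{\left(4 \right)} = \left(-6 - \left(1 - 3\right)\right) \frac{3}{-3} \cdot \frac{5}{4} = \left(-6 - \left(1 - 3\right)\right) 3 \left(- \frac{1}{3}\right) 5 \cdot \frac{1}{4} = \left(-6 - -2\right) \left(-1\right) \frac{5}{4} = \left(-6 + 2\right) \left(-1\right) \frac{5}{4} = \left(-4\right) \left(-1\right) \frac{5}{4} = 4 \cdot \frac{5}{4} = 5$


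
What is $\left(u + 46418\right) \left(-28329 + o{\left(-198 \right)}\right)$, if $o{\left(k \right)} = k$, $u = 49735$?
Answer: $-2742956631$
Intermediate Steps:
$\left(u + 46418\right) \left(-28329 + o{\left(-198 \right)}\right) = \left(49735 + 46418\right) \left(-28329 - 198\right) = 96153 \left(-28527\right) = -2742956631$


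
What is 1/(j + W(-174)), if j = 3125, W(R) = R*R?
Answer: 1/33401 ≈ 2.9939e-5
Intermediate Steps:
W(R) = R²
1/(j + W(-174)) = 1/(3125 + (-174)²) = 1/(3125 + 30276) = 1/33401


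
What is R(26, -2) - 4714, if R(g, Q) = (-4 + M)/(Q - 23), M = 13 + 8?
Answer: -117867/25 ≈ -4714.7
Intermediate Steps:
M = 21
R(g, Q) = 17/(-23 + Q) (R(g, Q) = (-4 + 21)/(Q - 23) = 17/(-23 + Q))
R(26, -2) - 4714 = 17/(-23 - 2) - 4714 = 17/(-25) - 4714 = 17*(-1/25) - 4714 = -17/25 - 4714 = -117867/25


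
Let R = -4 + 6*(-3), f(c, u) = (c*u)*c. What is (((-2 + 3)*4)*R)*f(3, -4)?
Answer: 3168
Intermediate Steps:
f(c, u) = u*c**2
R = -22 (R = -4 - 18 = -22)
(((-2 + 3)*4)*R)*f(3, -4) = (((-2 + 3)*4)*(-22))*(-4*3**2) = ((1*4)*(-22))*(-4*9) = (4*(-22))*(-36) = -88*(-36) = 3168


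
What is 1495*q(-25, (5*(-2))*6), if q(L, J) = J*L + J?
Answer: 2152800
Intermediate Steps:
q(L, J) = J + J*L
1495*q(-25, (5*(-2))*6) = 1495*(((5*(-2))*6)*(1 - 25)) = 1495*(-10*6*(-24)) = 1495*(-60*(-24)) = 1495*1440 = 2152800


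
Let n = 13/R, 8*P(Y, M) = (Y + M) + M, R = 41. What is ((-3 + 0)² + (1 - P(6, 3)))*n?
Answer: 221/82 ≈ 2.6951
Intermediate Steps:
P(Y, M) = M/4 + Y/8 (P(Y, M) = ((Y + M) + M)/8 = ((M + Y) + M)/8 = (Y + 2*M)/8 = M/4 + Y/8)
n = 13/41 ≈ 0.31707
((-3 + 0)² + (1 - P(6, 3)))*n = ((-3 + 0)² + (1 - ((¼)*3 + (⅛)*6)))*(13/41) = ((-3)² + (1 - (¾ + ¾)))*(13/41) = (9 + (1 - 1*3/2))*(13/41) = (9 + (1 - 3/2))*(13/41) = (9 - ½)*(13/41) = (17/2)*(13/41) = 221/82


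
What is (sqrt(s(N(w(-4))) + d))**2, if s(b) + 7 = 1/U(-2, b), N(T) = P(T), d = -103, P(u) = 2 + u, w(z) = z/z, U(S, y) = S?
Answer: -221/2 ≈ -110.50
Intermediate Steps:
w(z) = 1
N(T) = 2 + T
s(b) = -15/2 (s(b) = -7 + 1/(-2) = -7 - 1/2 = -15/2)
(sqrt(s(N(w(-4))) + d))**2 = (sqrt(-15/2 - 103))**2 = (sqrt(-221/2))**2 = (I*sqrt(442)/2)**2 = -221/2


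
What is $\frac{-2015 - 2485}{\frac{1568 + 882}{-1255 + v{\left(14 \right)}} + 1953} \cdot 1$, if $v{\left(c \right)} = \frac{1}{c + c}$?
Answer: $- \frac{158125500}{68557867} \approx -2.3065$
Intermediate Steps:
$v{\left(c \right)} = \frac{1}{2 c}$
$\frac{-2015 - 2485}{\frac{1568 + 882}{-1255 + v{\left(14 \right)}} + 1953} \cdot 1 = \frac{-2015 - 2485}{\frac{1568 + 882}{-1255 + \frac{1}{2 \cdot 14}} + 1953} \cdot 1 = - \frac{4500}{\frac{2450}{-1255 + \frac{1}{2} \cdot \frac{1}{14}} + 1953} \cdot 1 = - \frac{4500}{\frac{2450}{-1255 + \frac{1}{28}} + 1953} \cdot 1 = - \frac{4500}{\frac{2450}{- \frac{35139}{28}} + 1953} \cdot 1 = - \frac{4500}{2450 \left(- \frac{28}{35139}\right) + 1953} \cdot 1 = - \frac{4500}{- \frac{68600}{35139} + 1953} \cdot 1 = - \frac{4500}{\frac{68557867}{35139}} \cdot 1 = \left(-4500\right) \frac{35139}{68557867} \cdot 1 = \left(- \frac{158125500}{68557867}\right) 1 = - \frac{158125500}{68557867}$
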